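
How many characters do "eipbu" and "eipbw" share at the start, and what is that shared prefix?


String 1: 'eipbu'
String 2: 'eipbw'
Compare position by position:
pos 0: 'e' vs 'e' match
pos 1: 'i' vs 'i' match
pos 2: 'p' vs 'p' match
pos 3: 'b' vs 'b' match
pos 4: 'u' vs 'w' differ -> stop
Longest common prefix: "eipb" (length 4)


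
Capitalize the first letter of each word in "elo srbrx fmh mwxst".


Input string: 'elo srbrx fmh mwxst'
Operation: capitalize first letter of each word
Word transformations: 'elo'->'Elo', 'srbrx'->'Srbrx', 'fmh'->'Fmh', 'mwxst'->'Mwxst'
Result: Elo Srbrx Fmh Mwxst


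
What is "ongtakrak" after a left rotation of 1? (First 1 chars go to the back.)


Input: 'ongtakrak', shift = 1
Operation: split at index 1 and swap parts
Front part s[0:1] = 'o'
Back part s[1:] = 'ngtakrak'
Rotated = back + front = 'ngtakrak' + 'o'
Result: ngtakrako


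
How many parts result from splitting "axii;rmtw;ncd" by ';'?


Input string: 'axii;rmtw;ncd'
Delimiter: ';'
Split result: 'axii', 'rmtw', 'ncd'
Number of parts: 3


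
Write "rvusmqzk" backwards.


Input string: 'rvusmqzk'
Operation: reverse character order
Original order: 'r' -> 'v' -> 'u' -> 's' -> 'm' -> 'q' -> 'z' -> 'k'
Reversed order: 'k' -> 'z' -> 'q' -> 'm' -> 's' -> 'u' -> 'v' -> 'r'
Result: kzqmsuvr


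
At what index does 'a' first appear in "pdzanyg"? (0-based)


Input string: 'pdzanyg'
Target: 'a'
Scanning left to right: s[0]='p', s[1]='d', s[2]='z', s[3]='a'
First match at index: 3


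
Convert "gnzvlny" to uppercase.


Input string: 'gnzvlny'
Operation: convert each letter to uppercase
Mapping: 'g'->'G', 'n'->'N', 'z'->'Z', 'v'->'V', 'l'->'L', 'n'->'N', 'y'->'Y'
Result: GNZVLNY


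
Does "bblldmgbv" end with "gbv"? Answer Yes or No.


Input string: 'bblldmgbv'
Suffix to check: 'gbv'
Last 3 characters of input: 'gbv'
Match: True
Result: Yes


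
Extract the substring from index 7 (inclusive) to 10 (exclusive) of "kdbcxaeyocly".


Input string: 'kdbcxaeyocly'
Operation: slice [7:10]
Extract characters: s[7]='y', s[8]='o', s[9]='c'
Result: yoc


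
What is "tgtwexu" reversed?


Input string: 'tgtwexu'
Operation: reverse character order
Original order: 't' -> 'g' -> 't' -> 'w' -> 'e' -> 'x' -> 'u'
Reversed order: 'u' -> 'x' -> 'e' -> 'w' -> 't' -> 'g' -> 't'
Result: uxewtgt


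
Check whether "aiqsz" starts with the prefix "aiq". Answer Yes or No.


Input string: 'aiqsz'
Prefix to check: 'aiq'
First 3 characters of input: 'aiq'
Match: True
Result: Yes


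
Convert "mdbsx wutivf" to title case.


Input string: 'mdbsx wutivf'
Operation: capitalize first letter of each word
Word transformations: 'mdbsx'->'Mdbsx', 'wutivf'->'Wutivf'
Result: Mdbsx Wutivf


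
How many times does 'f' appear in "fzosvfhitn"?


Input string: 'fzosvfhitn'
Target character: 'f'
Scan each position: s[0]='f', s[5]='f'
Matches found at indices: 0, 5
Total: 2


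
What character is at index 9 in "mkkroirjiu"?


Input string: 'mkkroirjiu'
Operation: get character at index 9
Index mapping: s[0]='m', s[1]='k', s[2]='k', s[3]='r', s[4]='o', s[5]='i', s[6]='r', s[7]='j', s[8]='i', s[9]='u'
Result: 'u'


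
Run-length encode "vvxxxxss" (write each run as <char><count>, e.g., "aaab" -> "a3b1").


Input: 'vvxxxxss'
Operation: identify consecutive runs
Runs: 'vv' -> v2, 'xxxx' -> x4, 'ss' -> s2
Encoded: v2x4s2


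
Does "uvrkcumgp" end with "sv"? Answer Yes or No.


Input string: 'uvrkcumgp'
Suffix to check: 'sv'
Last 2 characters of input: 'gp'
Match: False
Result: No


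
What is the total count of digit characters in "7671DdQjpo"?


Input string: '7671DdQjpo'
Operation: count digit characters (0-9)
Scan: '7'(digit), '6'(digit), '7'(digit), '1'(digit), 'D', 'd', 'Q', 'j', 'p', 'o'
Digits found: 4
Result: 4


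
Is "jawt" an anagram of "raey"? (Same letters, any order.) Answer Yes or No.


String 1: 'raey' -> sorted: 'aery'
String 2: 'jawt' -> sorted: 'ajtw'
Compare sorted forms: 'aery' != 'ajtw'
Anagram: No


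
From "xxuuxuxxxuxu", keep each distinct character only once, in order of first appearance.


Input: 'xxuuxuxxxuxu'
Operation: keep first occurrence of each character
Scan: s[0]='x' new -> keep; s[1]='x' seen -> skip; s[2]='u' new -> keep; s[3]='u' seen -> skip; s[4]='x' seen -> skip; s[5]='u' seen -> skip; s[6]='x' seen -> skip; s[7]='x' seen -> skip; s[8]='x' seen -> skip; s[9]='u' seen -> skip; s[10]='x' seen -> skip; s[11]='u' seen -> skip
Result: xu


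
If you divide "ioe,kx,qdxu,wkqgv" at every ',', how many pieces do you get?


Input string: 'ioe,kx,qdxu,wkqgv'
Delimiter: ','
Split result: 'ioe', 'kx', 'qdxu', 'wkqgv'
Number of parts: 4


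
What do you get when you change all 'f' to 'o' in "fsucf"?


Input string: 'fsucf'
Operation: replace 'f' with 'o'
Positions of 'f': 0, 4
After replacement: osuco


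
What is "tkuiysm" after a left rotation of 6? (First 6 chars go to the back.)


Input: 'tkuiysm', shift = 6
Operation: split at index 6 and swap parts
Front part s[0:6] = 'tkuiys'
Back part s[6:] = 'm'
Rotated = back + front = 'm' + 'tkuiys'
Result: mtkuiys


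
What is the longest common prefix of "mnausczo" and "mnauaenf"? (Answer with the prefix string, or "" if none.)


String 1: 'mnausczo'
String 2: 'mnauaenf'
Compare position by position:
pos 0: 'm' vs 'm' match
pos 1: 'n' vs 'n' match
pos 2: 'a' vs 'a' match
pos 3: 'u' vs 'u' match
pos 4: 's' vs 'a' differ -> stop
Longest common prefix: "mnau" (length 4)


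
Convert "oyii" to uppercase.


Input string: 'oyii'
Operation: convert each letter to uppercase
Mapping: 'o'->'O', 'y'->'Y', 'i'->'I', 'i'->'I'
Result: OYII


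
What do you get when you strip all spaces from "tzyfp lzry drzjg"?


Input string: 'tzyfp lzry drzjg'
Operation: remove all spaces
Words: 'tzyfp', 'lzry', 'drzjg'
Join without spaces: tzyfplzrydrzjg


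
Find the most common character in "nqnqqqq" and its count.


Input: 'nqnqqqq'
Operation: tally each character
Counts: 'n':2, 'q':5
Maximum: 'q' appears 5 times


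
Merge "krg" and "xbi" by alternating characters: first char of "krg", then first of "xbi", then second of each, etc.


String 1: 'krg'
String 2: 'xbi'
Operation: alternate characters
Pairs: 'k'+'x', 'r'+'b', 'g'+'i'
Result: kxrbgi


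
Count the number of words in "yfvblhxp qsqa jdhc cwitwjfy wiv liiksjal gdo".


Input string: 'yfvblhxp qsqa jdhc cwitwjfy wiv liiksjal gdo'
Operation: split by spaces
Words found: 'yfvblhxp', 'qsqa', 'jdhc', 'cwitwjfy', 'wiv', 'liiksjal', 'gdo'
Word count: 7


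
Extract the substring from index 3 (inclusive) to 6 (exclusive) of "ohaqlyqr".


Input string: 'ohaqlyqr'
Operation: slice [3:6]
Extract characters: s[3]='q', s[4]='l', s[5]='y'
Result: qly


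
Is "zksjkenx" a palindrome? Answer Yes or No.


Input string: 'zksjkenx'
Reversed: 'xnekjskz'
Compare pairs: s[0]='z' vs s[7]='x' (mismatch), s[1]='k' vs s[6]='n' (mismatch), s[2]='s' vs s[5]='e' (mismatch), s[3]='j' vs s[4]='k' (mismatch)
Palindrome: No


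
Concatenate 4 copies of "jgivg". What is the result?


Input string: 'jgivg'
Operation: repeat 4 times
Concatenation: 'jgivg' + 'jgivg' + 'jgivg' + 'jgivg'
Result: jgivgjgivgjgivgjgivg


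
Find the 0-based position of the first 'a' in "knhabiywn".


Input string: 'knhabiywn'
Target: 'a'
Scanning left to right: s[0]='k', s[1]='n', s[2]='h', s[3]='a'
First match at index: 3


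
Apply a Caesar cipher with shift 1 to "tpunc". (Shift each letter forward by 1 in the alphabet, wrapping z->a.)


Input: 'tpunc', shift = 1
Operation: for each letter, (position + 1) mod 26
Mapping: 't'(19+1=20)->'u', 'p'(15+1=16)->'q', 'u'(20+1=21)->'v', 'n'(13+1=14)->'o', 'c'(2+1=3)->'d'
Result: uqvod


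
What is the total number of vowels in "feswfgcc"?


Input string: 'feswfgcc'
Operation: count vowels (a, e, i, o, u)
Scan: s[0]='f', s[1]='e' (vowel), s[2]='s', s[3]='w', s[4]='f', s[5]='g', s[6]='c', s[7]='c'
Vowels found: 1
Result: 1


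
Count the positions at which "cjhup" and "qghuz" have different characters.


String 1: 'cjhup'
String 2: 'qghuz'
Compare each position: pos 0: 'c'!='q', pos 1: 'j'!='g', pos 2: 'h'=='h', pos 3: 'u'=='u', pos 4: 'p'!='z'
Differing positions: 3
Hamming distance: 3


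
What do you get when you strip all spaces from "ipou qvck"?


Input string: 'ipou qvck'
Operation: remove all spaces
Words: 'ipou', 'qvck'
Join without spaces: ipouqvck


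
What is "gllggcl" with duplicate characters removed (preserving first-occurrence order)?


Input: 'gllggcl'
Operation: keep first occurrence of each character
Scan: s[0]='g' new -> keep; s[1]='l' new -> keep; s[2]='l' seen -> skip; s[3]='g' seen -> skip; s[4]='g' seen -> skip; s[5]='c' new -> keep; s[6]='l' seen -> skip
Result: glc


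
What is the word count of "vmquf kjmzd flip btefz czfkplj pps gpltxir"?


Input string: 'vmquf kjmzd flip btefz czfkplj pps gpltxir'
Operation: split by spaces
Words found: 'vmquf', 'kjmzd', 'flip', 'btefz', 'czfkplj', 'pps', 'gpltxir'
Word count: 7


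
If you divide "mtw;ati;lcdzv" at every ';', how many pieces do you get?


Input string: 'mtw;ati;lcdzv'
Delimiter: ';'
Split result: 'mtw', 'ati', 'lcdzv'
Number of parts: 3


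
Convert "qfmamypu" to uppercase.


Input string: 'qfmamypu'
Operation: convert each letter to uppercase
Mapping: 'q'->'Q', 'f'->'F', 'm'->'M', 'a'->'A', 'm'->'M', 'y'->'Y', 'p'->'P', 'u'->'U'
Result: QFMAMYPU


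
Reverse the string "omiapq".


Input string: 'omiapq'
Operation: reverse character order
Original order: 'o' -> 'm' -> 'i' -> 'a' -> 'p' -> 'q'
Reversed order: 'q' -> 'p' -> 'a' -> 'i' -> 'm' -> 'o'
Result: qpaimo


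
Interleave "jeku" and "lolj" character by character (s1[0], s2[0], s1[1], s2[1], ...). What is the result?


String 1: 'jeku'
String 2: 'lolj'
Operation: alternate characters
Pairs: 'j'+'l', 'e'+'o', 'k'+'l', 'u'+'j'
Result: jleokluj


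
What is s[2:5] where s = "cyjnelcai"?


Input string: 'cyjnelcai'
Operation: slice [2:5]
Extract characters: s[2]='j', s[3]='n', s[4]='e'
Result: jne


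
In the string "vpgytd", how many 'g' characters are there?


Input string: 'vpgytd'
Target character: 'g'
Scan each position: s[2]='g'
Matches found at indices: 2
Total: 1


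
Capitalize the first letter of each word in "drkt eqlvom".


Input string: 'drkt eqlvom'
Operation: capitalize first letter of each word
Word transformations: 'drkt'->'Drkt', 'eqlvom'->'Eqlvom'
Result: Drkt Eqlvom


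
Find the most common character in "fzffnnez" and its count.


Input: 'fzffnnez'
Operation: tally each character
Counts: 'e':1, 'f':3, 'n':2, 'z':2
Maximum: 'f' appears 3 times


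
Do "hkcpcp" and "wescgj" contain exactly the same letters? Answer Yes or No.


String 1: 'hkcpcp' -> sorted: 'cchkpp'
String 2: 'wescgj' -> sorted: 'cegjsw'
Compare sorted forms: 'cchkpp' != 'cegjsw'
Anagram: No


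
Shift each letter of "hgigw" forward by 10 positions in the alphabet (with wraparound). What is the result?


Input: 'hgigw', shift = 10
Operation: for each letter, (position + 10) mod 26
Mapping: 'h'(7+10=17)->'r', 'g'(6+10=16)->'q', 'i'(8+10=18)->'s', 'g'(6+10=16)->'q', 'w'(22+10=32, 32 mod 26=6)->'g'
Result: rqsqg


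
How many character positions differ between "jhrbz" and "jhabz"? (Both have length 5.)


String 1: 'jhrbz'
String 2: 'jhabz'
Compare each position: pos 0: 'j'=='j', pos 1: 'h'=='h', pos 2: 'r'!='a', pos 3: 'b'=='b', pos 4: 'z'=='z'
Differing positions: 1
Hamming distance: 1


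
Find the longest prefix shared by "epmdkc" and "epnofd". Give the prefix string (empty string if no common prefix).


String 1: 'epmdkc'
String 2: 'epnofd'
Compare position by position:
pos 0: 'e' vs 'e' match
pos 1: 'p' vs 'p' match
pos 2: 'm' vs 'n' differ -> stop
Longest common prefix: "ep" (length 2)


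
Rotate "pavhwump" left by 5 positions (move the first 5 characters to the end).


Input: 'pavhwump', shift = 5
Operation: split at index 5 and swap parts
Front part s[0:5] = 'pavhw'
Back part s[5:] = 'ump'
Rotated = back + front = 'ump' + 'pavhw'
Result: umppavhw


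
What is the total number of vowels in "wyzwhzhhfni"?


Input string: 'wyzwhzhhfni'
Operation: count vowels (a, e, i, o, u)
Scan: s[0]='w', s[1]='y', s[2]='z', s[3]='w', s[4]='h', s[5]='z', s[6]='h', s[7]='h', s[8]='f', s[9]='n', s[10]='i' (vowel)
Vowels found: 1
Result: 1


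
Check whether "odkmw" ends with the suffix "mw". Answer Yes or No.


Input string: 'odkmw'
Suffix to check: 'mw'
Last 2 characters of input: 'mw'
Match: True
Result: Yes


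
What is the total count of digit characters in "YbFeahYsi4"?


Input string: 'YbFeahYsi4'
Operation: count digit characters (0-9)
Scan: 'Y', 'b', 'F', 'e', 'a', 'h', 'Y', 's', 'i', '4'(digit)
Digits found: 1
Result: 1


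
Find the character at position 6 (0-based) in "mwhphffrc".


Input string: 'mwhphffrc'
Operation: get character at index 6
Index mapping: s[0]='m', s[1]='w', s[2]='h', s[3]='p', s[4]='h', s[5]='f', s[6]='f'
Result: 'f'


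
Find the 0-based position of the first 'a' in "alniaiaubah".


Input string: 'alniaiaubah'
Target: 'a'
Scanning left to right: s[0]='a'
First match at index: 0


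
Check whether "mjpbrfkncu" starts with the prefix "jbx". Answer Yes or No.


Input string: 'mjpbrfkncu'
Prefix to check: 'jbx'
First 3 characters of input: 'mjp'
Match: False
Result: No


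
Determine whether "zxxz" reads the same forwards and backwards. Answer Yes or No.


Input string: 'zxxz'
Reversed: 'zxxz'
Compare pairs: s[0]='z' vs s[3]='z' (match), s[1]='x' vs s[2]='x' (match)
Palindrome: Yes


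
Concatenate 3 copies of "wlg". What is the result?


Input string: 'wlg'
Operation: repeat 3 times
Concatenation: 'wlg' + 'wlg' + 'wlg'
Result: wlgwlgwlg


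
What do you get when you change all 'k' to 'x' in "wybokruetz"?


Input string: 'wybokruetz'
Operation: replace 'k' with 'x'
Positions of 'k': 4
After replacement: wyboxruetz


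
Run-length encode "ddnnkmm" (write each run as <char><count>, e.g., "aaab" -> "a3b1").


Input: 'ddnnkmm'
Operation: identify consecutive runs
Runs: 'dd' -> d2, 'nn' -> n2, 'k' -> k1, 'mm' -> m2
Encoded: d2n2k1m2


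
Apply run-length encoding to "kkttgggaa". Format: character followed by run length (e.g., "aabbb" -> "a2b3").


Input: 'kkttgggaa'
Operation: identify consecutive runs
Runs: 'kk' -> k2, 'tt' -> t2, 'ggg' -> g3, 'aa' -> a2
Encoded: k2t2g3a2


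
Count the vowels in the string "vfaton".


Input string: 'vfaton'
Operation: count vowels (a, e, i, o, u)
Scan: s[0]='v', s[1]='f', s[2]='a' (vowel), s[3]='t', s[4]='o' (vowel), s[5]='n'
Vowels found: 2
Result: 2


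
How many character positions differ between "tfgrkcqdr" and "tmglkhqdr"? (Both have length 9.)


String 1: 'tfgrkcqdr'
String 2: 'tmglkhqdr'
Compare each position: pos 0: 't'=='t', pos 1: 'f'!='m', pos 2: 'g'=='g', pos 3: 'r'!='l', pos 4: 'k'=='k', pos 5: 'c'!='h', pos 6: 'q'=='q', pos 7: 'd'=='d', pos 8: 'r'=='r'
Differing positions: 3
Hamming distance: 3


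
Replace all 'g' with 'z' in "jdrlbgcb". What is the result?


Input string: 'jdrlbgcb'
Operation: replace 'g' with 'z'
Positions of 'g': 5
After replacement: jdrlbzcb


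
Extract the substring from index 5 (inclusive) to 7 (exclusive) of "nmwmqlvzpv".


Input string: 'nmwmqlvzpv'
Operation: slice [5:7]
Extract characters: s[5]='l', s[6]='v'
Result: lv


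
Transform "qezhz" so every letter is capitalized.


Input string: 'qezhz'
Operation: convert each letter to uppercase
Mapping: 'q'->'Q', 'e'->'E', 'z'->'Z', 'h'->'H', 'z'->'Z'
Result: QEZHZ


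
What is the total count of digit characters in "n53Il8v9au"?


Input string: 'n53Il8v9au'
Operation: count digit characters (0-9)
Scan: 'n', '5'(digit), '3'(digit), 'I', 'l', '8'(digit), 'v', '9'(digit), 'a', 'u'
Digits found: 4
Result: 4


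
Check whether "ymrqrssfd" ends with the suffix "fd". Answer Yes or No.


Input string: 'ymrqrssfd'
Suffix to check: 'fd'
Last 2 characters of input: 'fd'
Match: True
Result: Yes


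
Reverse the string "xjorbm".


Input string: 'xjorbm'
Operation: reverse character order
Original order: 'x' -> 'j' -> 'o' -> 'r' -> 'b' -> 'm'
Reversed order: 'm' -> 'b' -> 'r' -> 'o' -> 'j' -> 'x'
Result: mbrojx


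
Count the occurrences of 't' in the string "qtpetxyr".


Input string: 'qtpetxyr'
Target character: 't'
Scan each position: s[1]='t', s[4]='t'
Matches found at indices: 1, 4
Total: 2


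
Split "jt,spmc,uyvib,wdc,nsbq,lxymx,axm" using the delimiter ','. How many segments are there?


Input string: 'jt,spmc,uyvib,wdc,nsbq,lxymx,axm'
Delimiter: ','
Split result: 'jt', 'spmc', 'uyvib', 'wdc', 'nsbq', 'lxymx', 'axm'
Number of parts: 7


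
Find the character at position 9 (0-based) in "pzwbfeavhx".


Input string: 'pzwbfeavhx'
Operation: get character at index 9
Index mapping: s[0]='p', s[1]='z', s[2]='w', s[3]='b', s[4]='f', s[5]='e', s[6]='a', s[7]='v', s[8]='h', s[9]='x'
Result: 'x'


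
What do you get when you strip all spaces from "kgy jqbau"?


Input string: 'kgy jqbau'
Operation: remove all spaces
Words: 'kgy', 'jqbau'
Join without spaces: kgyjqbau


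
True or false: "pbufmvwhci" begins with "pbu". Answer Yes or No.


Input string: 'pbufmvwhci'
Prefix to check: 'pbu'
First 3 characters of input: 'pbu'
Match: True
Result: Yes


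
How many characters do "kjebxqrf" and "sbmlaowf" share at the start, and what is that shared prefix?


String 1: 'kjebxqrf'
String 2: 'sbmlaowf'
Compare position by position:
pos 0: 'k' vs 's' differ -> stop
Longest common prefix: "" (length 0)


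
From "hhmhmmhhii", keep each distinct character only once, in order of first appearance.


Input: 'hhmhmmhhii'
Operation: keep first occurrence of each character
Scan: s[0]='h' new -> keep; s[1]='h' seen -> skip; s[2]='m' new -> keep; s[3]='h' seen -> skip; s[4]='m' seen -> skip; s[5]='m' seen -> skip; s[6]='h' seen -> skip; s[7]='h' seen -> skip; s[8]='i' new -> keep; s[9]='i' seen -> skip
Result: hmi


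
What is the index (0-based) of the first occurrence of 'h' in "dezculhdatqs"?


Input string: 'dezculhdatqs'
Target: 'h'
Scanning left to right: s[0]='d', s[1]='e', s[2]='z', s[3]='c', s[4]='u', s[5]='l', s[6]='h'
First match at index: 6


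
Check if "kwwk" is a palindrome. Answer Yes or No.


Input string: 'kwwk'
Reversed: 'kwwk'
Compare pairs: s[0]='k' vs s[3]='k' (match), s[1]='w' vs s[2]='w' (match)
Palindrome: Yes


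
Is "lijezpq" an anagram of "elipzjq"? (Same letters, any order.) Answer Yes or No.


String 1: 'elipzjq' -> sorted: 'eijlpqz'
String 2: 'lijezpq' -> sorted: 'eijlpqz'
Compare sorted forms: 'eijlpqz' == 'eijlpqz'
Anagram: Yes


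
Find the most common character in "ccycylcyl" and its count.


Input: 'ccycylcyl'
Operation: tally each character
Counts: 'c':4, 'l':2, 'y':3
Maximum: 'c' appears 4 times


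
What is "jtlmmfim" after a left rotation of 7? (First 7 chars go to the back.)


Input: 'jtlmmfim', shift = 7
Operation: split at index 7 and swap parts
Front part s[0:7] = 'jtlmmfi'
Back part s[7:] = 'm'
Rotated = back + front = 'm' + 'jtlmmfi'
Result: mjtlmmfi


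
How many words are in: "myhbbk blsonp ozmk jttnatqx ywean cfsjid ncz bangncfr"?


Input string: 'myhbbk blsonp ozmk jttnatqx ywean cfsjid ncz bangncfr'
Operation: split by spaces
Words found: 'myhbbk', 'blsonp', 'ozmk', 'jttnatqx', 'ywean', 'cfsjid', 'ncz', 'bangncfr'
Word count: 8


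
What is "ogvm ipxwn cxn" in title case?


Input string: 'ogvm ipxwn cxn'
Operation: capitalize first letter of each word
Word transformations: 'ogvm'->'Ogvm', 'ipxwn'->'Ipxwn', 'cxn'->'Cxn'
Result: Ogvm Ipxwn Cxn


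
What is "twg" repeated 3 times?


Input string: 'twg'
Operation: repeat 3 times
Concatenation: 'twg' + 'twg' + 'twg'
Result: twgtwgtwg


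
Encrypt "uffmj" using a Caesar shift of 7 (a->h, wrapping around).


Input: 'uffmj', shift = 7
Operation: for each letter, (position + 7) mod 26
Mapping: 'u'(20+7=27, 27 mod 26=1)->'b', 'f'(5+7=12)->'m', 'f'(5+7=12)->'m', 'm'(12+7=19)->'t', 'j'(9+7=16)->'q'
Result: bmmtq


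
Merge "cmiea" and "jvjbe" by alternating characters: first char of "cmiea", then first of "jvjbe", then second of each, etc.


String 1: 'cmiea'
String 2: 'jvjbe'
Operation: alternate characters
Pairs: 'c'+'j', 'm'+'v', 'i'+'j', 'e'+'b', 'a'+'e'
Result: cjmvijebae


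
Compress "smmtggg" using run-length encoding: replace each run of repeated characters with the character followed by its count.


Input: 'smmtggg'
Operation: identify consecutive runs
Runs: 's' -> s1, 'mm' -> m2, 't' -> t1, 'ggg' -> g3
Encoded: s1m2t1g3


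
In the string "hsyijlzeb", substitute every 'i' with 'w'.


Input string: 'hsyijlzeb'
Operation: replace 'i' with 'w'
Positions of 'i': 3
After replacement: hsywjlzeb


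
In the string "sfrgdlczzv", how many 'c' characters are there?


Input string: 'sfrgdlczzv'
Target character: 'c'
Scan each position: s[6]='c'
Matches found at indices: 6
Total: 1


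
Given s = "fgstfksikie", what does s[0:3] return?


Input string: 'fgstfksikie'
Operation: slice [0:3]
Extract characters: s[0]='f', s[1]='g', s[2]='s'
Result: fgs


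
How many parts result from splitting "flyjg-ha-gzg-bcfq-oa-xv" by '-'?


Input string: 'flyjg-ha-gzg-bcfq-oa-xv'
Delimiter: '-'
Split result: 'flyjg', 'ha', 'gzg', 'bcfq', 'oa', 'xv'
Number of parts: 6


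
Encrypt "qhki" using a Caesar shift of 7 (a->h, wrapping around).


Input: 'qhki', shift = 7
Operation: for each letter, (position + 7) mod 26
Mapping: 'q'(16+7=23)->'x', 'h'(7+7=14)->'o', 'k'(10+7=17)->'r', 'i'(8+7=15)->'p'
Result: xorp


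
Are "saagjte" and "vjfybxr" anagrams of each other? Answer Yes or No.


String 1: 'saagjte' -> sorted: 'aaegjst'
String 2: 'vjfybxr' -> sorted: 'bfjrvxy'
Compare sorted forms: 'aaegjst' != 'bfjrvxy'
Anagram: No


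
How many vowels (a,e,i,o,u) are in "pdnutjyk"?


Input string: 'pdnutjyk'
Operation: count vowels (a, e, i, o, u)
Scan: s[0]='p', s[1]='d', s[2]='n', s[3]='u' (vowel), s[4]='t', s[5]='j', s[6]='y', s[7]='k'
Vowels found: 1
Result: 1


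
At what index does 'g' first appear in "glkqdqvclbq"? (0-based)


Input string: 'glkqdqvclbq'
Target: 'g'
Scanning left to right: s[0]='g'
First match at index: 0


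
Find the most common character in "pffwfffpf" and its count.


Input: 'pffwfffpf'
Operation: tally each character
Counts: 'f':6, 'p':2, 'w':1
Maximum: 'f' appears 6 times


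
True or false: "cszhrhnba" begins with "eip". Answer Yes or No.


Input string: 'cszhrhnba'
Prefix to check: 'eip'
First 3 characters of input: 'csz'
Match: False
Result: No


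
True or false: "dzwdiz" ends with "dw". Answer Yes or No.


Input string: 'dzwdiz'
Suffix to check: 'dw'
Last 2 characters of input: 'iz'
Match: False
Result: No


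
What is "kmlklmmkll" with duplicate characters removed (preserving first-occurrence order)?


Input: 'kmlklmmkll'
Operation: keep first occurrence of each character
Scan: s[0]='k' new -> keep; s[1]='m' new -> keep; s[2]='l' new -> keep; s[3]='k' seen -> skip; s[4]='l' seen -> skip; s[5]='m' seen -> skip; s[6]='m' seen -> skip; s[7]='k' seen -> skip; s[8]='l' seen -> skip; s[9]='l' seen -> skip
Result: kml


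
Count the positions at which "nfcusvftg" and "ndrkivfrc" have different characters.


String 1: 'nfcusvftg'
String 2: 'ndrkivfrc'
Compare each position: pos 0: 'n'=='n', pos 1: 'f'!='d', pos 2: 'c'!='r', pos 3: 'u'!='k', pos 4: 's'!='i', pos 5: 'v'=='v', pos 6: 'f'=='f', pos 7: 't'!='r', pos 8: 'g'!='c'
Differing positions: 6
Hamming distance: 6


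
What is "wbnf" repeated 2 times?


Input string: 'wbnf'
Operation: repeat 2 times
Concatenation: 'wbnf' + 'wbnf'
Result: wbnfwbnf


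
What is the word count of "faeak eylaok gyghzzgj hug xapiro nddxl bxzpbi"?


Input string: 'faeak eylaok gyghzzgj hug xapiro nddxl bxzpbi'
Operation: split by spaces
Words found: 'faeak', 'eylaok', 'gyghzzgj', 'hug', 'xapiro', 'nddxl', 'bxzpbi'
Word count: 7


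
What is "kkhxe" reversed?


Input string: 'kkhxe'
Operation: reverse character order
Original order: 'k' -> 'k' -> 'h' -> 'x' -> 'e'
Reversed order: 'e' -> 'x' -> 'h' -> 'k' -> 'k'
Result: exhkk


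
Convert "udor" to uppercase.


Input string: 'udor'
Operation: convert each letter to uppercase
Mapping: 'u'->'U', 'd'->'D', 'o'->'O', 'r'->'R'
Result: UDOR


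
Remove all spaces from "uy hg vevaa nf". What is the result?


Input string: 'uy hg vevaa nf'
Operation: remove all spaces
Words: 'uy', 'hg', 'vevaa', 'nf'
Join without spaces: uyhgvevaanf


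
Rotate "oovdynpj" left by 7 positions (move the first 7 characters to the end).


Input: 'oovdynpj', shift = 7
Operation: split at index 7 and swap parts
Front part s[0:7] = 'oovdynp'
Back part s[7:] = 'j'
Rotated = back + front = 'j' + 'oovdynp'
Result: joovdynp


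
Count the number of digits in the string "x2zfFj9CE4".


Input string: 'x2zfFj9CE4'
Operation: count digit characters (0-9)
Scan: 'x', '2'(digit), 'z', 'f', 'F', 'j', '9'(digit), 'C', 'E', '4'(digit)
Digits found: 3
Result: 3


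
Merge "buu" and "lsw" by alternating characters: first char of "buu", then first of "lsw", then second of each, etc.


String 1: 'buu'
String 2: 'lsw'
Operation: alternate characters
Pairs: 'b'+'l', 'u'+'s', 'u'+'w'
Result: blusuw


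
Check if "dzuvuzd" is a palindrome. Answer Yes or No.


Input string: 'dzuvuzd'
Reversed: 'dzuvuzd'
Compare pairs: s[0]='d' vs s[6]='d' (match), s[1]='z' vs s[5]='z' (match), s[2]='u' vs s[4]='u' (match)
Palindrome: Yes


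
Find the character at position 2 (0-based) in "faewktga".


Input string: 'faewktga'
Operation: get character at index 2
Index mapping: s[0]='f', s[1]='a', s[2]='e'
Result: 'e'


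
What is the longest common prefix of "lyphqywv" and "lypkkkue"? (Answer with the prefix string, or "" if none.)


String 1: 'lyphqywv'
String 2: 'lypkkkue'
Compare position by position:
pos 0: 'l' vs 'l' match
pos 1: 'y' vs 'y' match
pos 2: 'p' vs 'p' match
pos 3: 'h' vs 'k' differ -> stop
Longest common prefix: "lyp" (length 3)


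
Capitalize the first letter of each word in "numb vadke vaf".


Input string: 'numb vadke vaf'
Operation: capitalize first letter of each word
Word transformations: 'numb'->'Numb', 'vadke'->'Vadke', 'vaf'->'Vaf'
Result: Numb Vadke Vaf


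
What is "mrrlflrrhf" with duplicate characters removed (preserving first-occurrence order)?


Input: 'mrrlflrrhf'
Operation: keep first occurrence of each character
Scan: s[0]='m' new -> keep; s[1]='r' new -> keep; s[2]='r' seen -> skip; s[3]='l' new -> keep; s[4]='f' new -> keep; s[5]='l' seen -> skip; s[6]='r' seen -> skip; s[7]='r' seen -> skip; s[8]='h' new -> keep; s[9]='f' seen -> skip
Result: mrlfh


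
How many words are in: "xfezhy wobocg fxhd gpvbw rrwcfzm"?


Input string: 'xfezhy wobocg fxhd gpvbw rrwcfzm'
Operation: split by spaces
Words found: 'xfezhy', 'wobocg', 'fxhd', 'gpvbw', 'rrwcfzm'
Word count: 5


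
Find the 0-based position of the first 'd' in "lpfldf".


Input string: 'lpfldf'
Target: 'd'
Scanning left to right: s[0]='l', s[1]='p', s[2]='f', s[3]='l', s[4]='d'
First match at index: 4


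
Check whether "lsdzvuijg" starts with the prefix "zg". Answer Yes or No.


Input string: 'lsdzvuijg'
Prefix to check: 'zg'
First 2 characters of input: 'ls'
Match: False
Result: No


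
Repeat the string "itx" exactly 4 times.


Input string: 'itx'
Operation: repeat 4 times
Concatenation: 'itx' + 'itx' + 'itx' + 'itx'
Result: itxitxitxitx


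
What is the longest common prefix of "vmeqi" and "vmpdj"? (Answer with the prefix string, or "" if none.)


String 1: 'vmeqi'
String 2: 'vmpdj'
Compare position by position:
pos 0: 'v' vs 'v' match
pos 1: 'm' vs 'm' match
pos 2: 'e' vs 'p' differ -> stop
Longest common prefix: "vm" (length 2)


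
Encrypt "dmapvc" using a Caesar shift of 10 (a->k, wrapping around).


Input: 'dmapvc', shift = 10
Operation: for each letter, (position + 10) mod 26
Mapping: 'd'(3+10=13)->'n', 'm'(12+10=22)->'w', 'a'(0+10=10)->'k', 'p'(15+10=25)->'z', 'v'(21+10=31, 31 mod 26=5)->'f', 'c'(2+10=12)->'m'
Result: nwkzfm


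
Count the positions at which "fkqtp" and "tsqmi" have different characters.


String 1: 'fkqtp'
String 2: 'tsqmi'
Compare each position: pos 0: 'f'!='t', pos 1: 'k'!='s', pos 2: 'q'=='q', pos 3: 't'!='m', pos 4: 'p'!='i'
Differing positions: 4
Hamming distance: 4


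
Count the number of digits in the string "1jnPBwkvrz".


Input string: '1jnPBwkvrz'
Operation: count digit characters (0-9)
Scan: '1'(digit), 'j', 'n', 'P', 'B', 'w', 'k', 'v', 'r', 'z'
Digits found: 1
Result: 1


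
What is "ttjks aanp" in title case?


Input string: 'ttjks aanp'
Operation: capitalize first letter of each word
Word transformations: 'ttjks'->'Ttjks', 'aanp'->'Aanp'
Result: Ttjks Aanp


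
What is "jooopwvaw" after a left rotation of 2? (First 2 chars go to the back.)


Input: 'jooopwvaw', shift = 2
Operation: split at index 2 and swap parts
Front part s[0:2] = 'jo'
Back part s[2:] = 'oopwvaw'
Rotated = back + front = 'oopwvaw' + 'jo'
Result: oopwvawjo


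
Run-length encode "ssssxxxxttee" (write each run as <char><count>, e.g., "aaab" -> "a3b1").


Input: 'ssssxxxxttee'
Operation: identify consecutive runs
Runs: 'ssss' -> s4, 'xxxx' -> x4, 'tt' -> t2, 'ee' -> e2
Encoded: s4x4t2e2


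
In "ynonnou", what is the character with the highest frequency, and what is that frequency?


Input: 'ynonnou'
Operation: tally each character
Counts: 'n':3, 'o':2, 'u':1, 'y':1
Maximum: 'n' appears 3 times


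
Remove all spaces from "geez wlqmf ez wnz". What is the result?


Input string: 'geez wlqmf ez wnz'
Operation: remove all spaces
Words: 'geez', 'wlqmf', 'ez', 'wnz'
Join without spaces: geezwlqmfezwnz


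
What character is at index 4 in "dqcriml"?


Input string: 'dqcriml'
Operation: get character at index 4
Index mapping: s[0]='d', s[1]='q', s[2]='c', s[3]='r', s[4]='i'
Result: 'i'


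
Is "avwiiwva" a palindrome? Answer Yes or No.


Input string: 'avwiiwva'
Reversed: 'avwiiwva'
Compare pairs: s[0]='a' vs s[7]='a' (match), s[1]='v' vs s[6]='v' (match), s[2]='w' vs s[5]='w' (match), s[3]='i' vs s[4]='i' (match)
Palindrome: Yes


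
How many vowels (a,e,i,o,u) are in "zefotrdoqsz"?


Input string: 'zefotrdoqsz'
Operation: count vowels (a, e, i, o, u)
Scan: s[0]='z', s[1]='e' (vowel), s[2]='f', s[3]='o' (vowel), s[4]='t', s[5]='r', s[6]='d', s[7]='o' (vowel), s[8]='q', s[9]='s', s[10]='z'
Vowels found: 3
Result: 3


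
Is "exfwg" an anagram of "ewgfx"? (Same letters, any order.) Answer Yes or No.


String 1: 'ewgfx' -> sorted: 'efgwx'
String 2: 'exfwg' -> sorted: 'efgwx'
Compare sorted forms: 'efgwx' == 'efgwx'
Anagram: Yes


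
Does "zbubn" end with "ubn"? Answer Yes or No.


Input string: 'zbubn'
Suffix to check: 'ubn'
Last 3 characters of input: 'ubn'
Match: True
Result: Yes


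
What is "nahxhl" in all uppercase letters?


Input string: 'nahxhl'
Operation: convert each letter to uppercase
Mapping: 'n'->'N', 'a'->'A', 'h'->'H', 'x'->'X', 'h'->'H', 'l'->'L'
Result: NAHXHL


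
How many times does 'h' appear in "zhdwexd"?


Input string: 'zhdwexd'
Target character: 'h'
Scan each position: s[1]='h'
Matches found at indices: 1
Total: 1


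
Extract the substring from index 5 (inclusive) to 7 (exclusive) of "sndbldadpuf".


Input string: 'sndbldadpuf'
Operation: slice [5:7]
Extract characters: s[5]='d', s[6]='a'
Result: da


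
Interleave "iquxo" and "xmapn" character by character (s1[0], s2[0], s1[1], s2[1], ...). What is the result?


String 1: 'iquxo'
String 2: 'xmapn'
Operation: alternate characters
Pairs: 'i'+'x', 'q'+'m', 'u'+'a', 'x'+'p', 'o'+'n'
Result: ixqmuaxpon


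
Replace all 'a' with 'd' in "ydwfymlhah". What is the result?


Input string: 'ydwfymlhah'
Operation: replace 'a' with 'd'
Positions of 'a': 8
After replacement: ydwfymlhdh


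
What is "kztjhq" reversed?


Input string: 'kztjhq'
Operation: reverse character order
Original order: 'k' -> 'z' -> 't' -> 'j' -> 'h' -> 'q'
Reversed order: 'q' -> 'h' -> 'j' -> 't' -> 'z' -> 'k'
Result: qhjtzk


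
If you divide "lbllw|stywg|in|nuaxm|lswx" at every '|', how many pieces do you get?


Input string: 'lbllw|stywg|in|nuaxm|lswx'
Delimiter: '|'
Split result: 'lbllw', 'stywg', 'in', 'nuaxm', 'lswx'
Number of parts: 5


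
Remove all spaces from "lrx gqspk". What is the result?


Input string: 'lrx gqspk'
Operation: remove all spaces
Words: 'lrx', 'gqspk'
Join without spaces: lrxgqspk


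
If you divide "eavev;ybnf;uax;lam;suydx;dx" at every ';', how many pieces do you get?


Input string: 'eavev;ybnf;uax;lam;suydx;dx'
Delimiter: ';'
Split result: 'eavev', 'ybnf', 'uax', 'lam', 'suydx', 'dx'
Number of parts: 6


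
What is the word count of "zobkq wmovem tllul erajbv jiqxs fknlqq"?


Input string: 'zobkq wmovem tllul erajbv jiqxs fknlqq'
Operation: split by spaces
Words found: 'zobkq', 'wmovem', 'tllul', 'erajbv', 'jiqxs', 'fknlqq'
Word count: 6


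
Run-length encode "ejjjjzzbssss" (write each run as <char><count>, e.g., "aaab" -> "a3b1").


Input: 'ejjjjzzbssss'
Operation: identify consecutive runs
Runs: 'e' -> e1, 'jjjj' -> j4, 'zz' -> z2, 'b' -> b1, 'ssss' -> s4
Encoded: e1j4z2b1s4


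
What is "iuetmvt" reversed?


Input string: 'iuetmvt'
Operation: reverse character order
Original order: 'i' -> 'u' -> 'e' -> 't' -> 'm' -> 'v' -> 't'
Reversed order: 't' -> 'v' -> 'm' -> 't' -> 'e' -> 'u' -> 'i'
Result: tvmteui


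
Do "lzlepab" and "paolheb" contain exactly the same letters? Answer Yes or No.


String 1: 'lzlepab' -> sorted: 'abellpz'
String 2: 'paolheb' -> sorted: 'abehlop'
Compare sorted forms: 'abellpz' != 'abehlop'
Anagram: No


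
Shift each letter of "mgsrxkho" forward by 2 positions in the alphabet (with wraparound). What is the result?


Input: 'mgsrxkho', shift = 2
Operation: for each letter, (position + 2) mod 26
Mapping: 'm'(12+2=14)->'o', 'g'(6+2=8)->'i', 's'(18+2=20)->'u', 'r'(17+2=19)->'t', 'x'(23+2=25)->'z', 'k'(10+2=12)->'m', 'h'(7+2=9)->'j', 'o'(14+2=16)->'q'
Result: oiutzmjq


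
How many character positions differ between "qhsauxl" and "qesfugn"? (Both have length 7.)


String 1: 'qhsauxl'
String 2: 'qesfugn'
Compare each position: pos 0: 'q'=='q', pos 1: 'h'!='e', pos 2: 's'=='s', pos 3: 'a'!='f', pos 4: 'u'=='u', pos 5: 'x'!='g', pos 6: 'l'!='n'
Differing positions: 4
Hamming distance: 4


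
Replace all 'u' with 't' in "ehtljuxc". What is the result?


Input string: 'ehtljuxc'
Operation: replace 'u' with 't'
Positions of 'u': 5
After replacement: ehtljtxc


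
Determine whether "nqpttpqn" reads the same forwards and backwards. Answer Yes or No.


Input string: 'nqpttpqn'
Reversed: 'nqpttpqn'
Compare pairs: s[0]='n' vs s[7]='n' (match), s[1]='q' vs s[6]='q' (match), s[2]='p' vs s[5]='p' (match), s[3]='t' vs s[4]='t' (match)
Palindrome: Yes


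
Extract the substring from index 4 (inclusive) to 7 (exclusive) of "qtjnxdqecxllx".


Input string: 'qtjnxdqecxllx'
Operation: slice [4:7]
Extract characters: s[4]='x', s[5]='d', s[6]='q'
Result: xdq


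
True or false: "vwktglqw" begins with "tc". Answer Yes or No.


Input string: 'vwktglqw'
Prefix to check: 'tc'
First 2 characters of input: 'vw'
Match: False
Result: No


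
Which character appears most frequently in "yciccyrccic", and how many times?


Input: 'yciccyrccic'
Operation: tally each character
Counts: 'c':6, 'i':2, 'r':1, 'y':2
Maximum: 'c' appears 6 times


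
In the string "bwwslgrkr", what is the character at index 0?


Input string: 'bwwslgrkr'
Operation: get character at index 0
Index mapping: s[0]='b'
Result: 'b'


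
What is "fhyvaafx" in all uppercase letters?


Input string: 'fhyvaafx'
Operation: convert each letter to uppercase
Mapping: 'f'->'F', 'h'->'H', 'y'->'Y', 'v'->'V', 'a'->'A', 'a'->'A', 'f'->'F', 'x'->'X'
Result: FHYVAAFX


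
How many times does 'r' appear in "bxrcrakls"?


Input string: 'bxrcrakls'
Target character: 'r'
Scan each position: s[2]='r', s[4]='r'
Matches found at indices: 2, 4
Total: 2


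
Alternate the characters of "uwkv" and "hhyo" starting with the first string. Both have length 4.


String 1: 'uwkv'
String 2: 'hhyo'
Operation: alternate characters
Pairs: 'u'+'h', 'w'+'h', 'k'+'y', 'v'+'o'
Result: uhwhkyvo


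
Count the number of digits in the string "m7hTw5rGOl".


Input string: 'm7hTw5rGOl'
Operation: count digit characters (0-9)
Scan: 'm', '7'(digit), 'h', 'T', 'w', '5'(digit), 'r', 'G', 'O', 'l'
Digits found: 2
Result: 2


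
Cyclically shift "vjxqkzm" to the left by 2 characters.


Input: 'vjxqkzm', shift = 2
Operation: split at index 2 and swap parts
Front part s[0:2] = 'vj'
Back part s[2:] = 'xqkzm'
Rotated = back + front = 'xqkzm' + 'vj'
Result: xqkzmvj


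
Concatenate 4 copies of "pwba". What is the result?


Input string: 'pwba'
Operation: repeat 4 times
Concatenation: 'pwba' + 'pwba' + 'pwba' + 'pwba'
Result: pwbapwbapwbapwba


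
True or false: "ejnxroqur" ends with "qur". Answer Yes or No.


Input string: 'ejnxroqur'
Suffix to check: 'qur'
Last 3 characters of input: 'qur'
Match: True
Result: Yes


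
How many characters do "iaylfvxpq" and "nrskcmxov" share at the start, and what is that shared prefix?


String 1: 'iaylfvxpq'
String 2: 'nrskcmxov'
Compare position by position:
pos 0: 'i' vs 'n' differ -> stop
Longest common prefix: "" (length 0)


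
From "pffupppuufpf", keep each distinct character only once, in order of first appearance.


Input: 'pffupppuufpf'
Operation: keep first occurrence of each character
Scan: s[0]='p' new -> keep; s[1]='f' new -> keep; s[2]='f' seen -> skip; s[3]='u' new -> keep; s[4]='p' seen -> skip; s[5]='p' seen -> skip; s[6]='p' seen -> skip; s[7]='u' seen -> skip; s[8]='u' seen -> skip; s[9]='f' seen -> skip; s[10]='p' seen -> skip; s[11]='f' seen -> skip
Result: pfu


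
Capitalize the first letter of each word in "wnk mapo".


Input string: 'wnk mapo'
Operation: capitalize first letter of each word
Word transformations: 'wnk'->'Wnk', 'mapo'->'Mapo'
Result: Wnk Mapo


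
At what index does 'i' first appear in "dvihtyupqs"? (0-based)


Input string: 'dvihtyupqs'
Target: 'i'
Scanning left to right: s[0]='d', s[1]='v', s[2]='i'
First match at index: 2


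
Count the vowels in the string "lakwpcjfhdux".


Input string: 'lakwpcjfhdux'
Operation: count vowels (a, e, i, o, u)
Scan: s[0]='l', s[1]='a' (vowel), s[2]='k', s[3]='w', s[4]='p', s[5]='c', s[6]='j', s[7]='f', s[8]='h', s[9]='d', s[10]='u' (vowel), s[11]='x'
Vowels found: 2
Result: 2


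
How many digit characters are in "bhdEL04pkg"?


Input string: 'bhdEL04pkg'
Operation: count digit characters (0-9)
Scan: 'b', 'h', 'd', 'E', 'L', '0'(digit), '4'(digit), 'p', 'k', 'g'
Digits found: 2
Result: 2


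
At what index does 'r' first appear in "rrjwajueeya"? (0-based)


Input string: 'rrjwajueeya'
Target: 'r'
Scanning left to right: s[0]='r'
First match at index: 0


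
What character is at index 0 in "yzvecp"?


Input string: 'yzvecp'
Operation: get character at index 0
Index mapping: s[0]='y'
Result: 'y'


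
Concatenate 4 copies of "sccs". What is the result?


Input string: 'sccs'
Operation: repeat 4 times
Concatenation: 'sccs' + 'sccs' + 'sccs' + 'sccs'
Result: sccssccssccssccs


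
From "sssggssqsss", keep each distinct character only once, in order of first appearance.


Input: 'sssggssqsss'
Operation: keep first occurrence of each character
Scan: s[0]='s' new -> keep; s[1]='s' seen -> skip; s[2]='s' seen -> skip; s[3]='g' new -> keep; s[4]='g' seen -> skip; s[5]='s' seen -> skip; s[6]='s' seen -> skip; s[7]='q' new -> keep; s[8]='s' seen -> skip; s[9]='s' seen -> skip; s[10]='s' seen -> skip
Result: sgq
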